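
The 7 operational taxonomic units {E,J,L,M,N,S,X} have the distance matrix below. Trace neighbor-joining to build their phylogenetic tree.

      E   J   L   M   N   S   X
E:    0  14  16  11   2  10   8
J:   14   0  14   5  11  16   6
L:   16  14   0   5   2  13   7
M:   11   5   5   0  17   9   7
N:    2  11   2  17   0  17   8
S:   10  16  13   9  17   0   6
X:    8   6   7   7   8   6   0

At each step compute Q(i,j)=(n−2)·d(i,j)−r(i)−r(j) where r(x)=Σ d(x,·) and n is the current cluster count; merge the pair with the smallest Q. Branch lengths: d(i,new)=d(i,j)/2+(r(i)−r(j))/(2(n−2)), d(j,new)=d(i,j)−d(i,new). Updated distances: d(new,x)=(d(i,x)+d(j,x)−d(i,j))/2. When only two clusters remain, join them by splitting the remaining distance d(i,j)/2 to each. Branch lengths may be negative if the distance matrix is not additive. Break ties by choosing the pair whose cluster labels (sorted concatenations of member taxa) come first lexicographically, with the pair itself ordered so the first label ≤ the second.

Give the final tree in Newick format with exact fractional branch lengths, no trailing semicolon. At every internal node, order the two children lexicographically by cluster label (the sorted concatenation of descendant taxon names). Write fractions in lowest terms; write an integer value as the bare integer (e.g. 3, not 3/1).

(((((E:7/5,N:3/5):35/8,L:29/8):13/8,(J:67/16,M:13/16):11/4):5/4,S:95/16):1/32,X:1/32)

1. join E+N (d=2, Q=-108) ⇒ EN; edges |E|=7/5, |N|=3/5
  updated: d(EN,J)=23/2, d(EN,L)=8, d(EN,M)=13, d(EN,S)=25/2, d(EN,X)=7
2. join J+M (d=5, Q=-143/2) ⇒ JM; edges |J|=67/16, |M|=13/16
  updated: d(EN,JM)=39/4, d(JM,L)=7, d(JM,S)=10, d(JM,X)=4
3. join EN+L (d=8, Q=-193/4) ⇒ ELN; edges |EN|=35/8, |L|=29/8
  updated: d(ELN,JM)=35/8, d(ELN,S)=35/4, d(ELN,X)=3
4. join ELN+JM (d=35/8, Q=-103/4) ⇒ EJLMN; edges |ELN|=13/8, |JM|=11/4
  updated: d(EJLMN,S)=115/16, d(EJLMN,X)=21/16
5. join EJLMN+S (d=115/16, Q=-29/2) ⇒ EJLMNS; edges |EJLMN|=5/4, |S|=95/16
  updated: d(EJLMNS,X)=1/16
6. join EJLMNS+X (d=1/16) ⇒ EJLMNSX; edges |EJLMNS|=1/32, |X|=1/32
final tree: (((((E:7/5,N:3/5):35/8,L:29/8):13/8,(J:67/16,M:13/16):11/4):5/4,S:95/16):1/32,X:1/32)
total length: 213/8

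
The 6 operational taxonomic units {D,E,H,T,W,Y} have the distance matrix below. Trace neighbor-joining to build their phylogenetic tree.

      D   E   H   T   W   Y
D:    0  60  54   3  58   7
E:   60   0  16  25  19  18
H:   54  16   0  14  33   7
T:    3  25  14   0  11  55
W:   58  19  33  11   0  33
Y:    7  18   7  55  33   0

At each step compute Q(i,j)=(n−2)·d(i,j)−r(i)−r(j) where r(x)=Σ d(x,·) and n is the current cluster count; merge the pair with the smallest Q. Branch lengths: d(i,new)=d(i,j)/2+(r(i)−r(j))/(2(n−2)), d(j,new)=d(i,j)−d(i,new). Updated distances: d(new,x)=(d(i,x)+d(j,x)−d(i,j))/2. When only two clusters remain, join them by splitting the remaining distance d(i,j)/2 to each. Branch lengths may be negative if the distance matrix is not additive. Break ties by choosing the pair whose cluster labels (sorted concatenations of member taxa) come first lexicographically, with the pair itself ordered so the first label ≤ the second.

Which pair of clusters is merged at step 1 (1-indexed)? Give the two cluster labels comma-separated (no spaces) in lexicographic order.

step 1: merge (D,T) at d=3, Q=-278; branch lengths D→43/4, T→-31/4; new cluster DT
  updated: d(DT,E)=41, d(DT,H)=65/2, d(DT,W)=33, d(DT,Y)=59/2
step 2: merge (DT,W) at d=33, Q=-155; branch lengths DT→39/2, W→27/2; new cluster DTW
  updated: d(DTW,E)=27/2, d(DTW,H)=65/4, d(DTW,Y)=59/4
step 3: merge (DTW,E) at d=27/2, Q=-65; branch lengths DTW→6, E→15/2; new cluster DETW
  updated: d(DETW,H)=75/8, d(DETW,Y)=77/8
step 4: merge (DETW,H) at d=75/8, Q=-26; branch lengths DETW→6, H→27/8; new cluster DEHTW
  updated: d(DEHTW,Y)=29/8
step 5: merge (DEHTW,Y) at d=29/8; branch lengths DEHTW→29/16, Y→29/16; new cluster DEHTWY
final tree: (((((D:43/4,T:-31/4):39/2,W:27/2):6,E:15/2):6,H:27/8):29/16,Y:29/16)
total length: 125/2

D,T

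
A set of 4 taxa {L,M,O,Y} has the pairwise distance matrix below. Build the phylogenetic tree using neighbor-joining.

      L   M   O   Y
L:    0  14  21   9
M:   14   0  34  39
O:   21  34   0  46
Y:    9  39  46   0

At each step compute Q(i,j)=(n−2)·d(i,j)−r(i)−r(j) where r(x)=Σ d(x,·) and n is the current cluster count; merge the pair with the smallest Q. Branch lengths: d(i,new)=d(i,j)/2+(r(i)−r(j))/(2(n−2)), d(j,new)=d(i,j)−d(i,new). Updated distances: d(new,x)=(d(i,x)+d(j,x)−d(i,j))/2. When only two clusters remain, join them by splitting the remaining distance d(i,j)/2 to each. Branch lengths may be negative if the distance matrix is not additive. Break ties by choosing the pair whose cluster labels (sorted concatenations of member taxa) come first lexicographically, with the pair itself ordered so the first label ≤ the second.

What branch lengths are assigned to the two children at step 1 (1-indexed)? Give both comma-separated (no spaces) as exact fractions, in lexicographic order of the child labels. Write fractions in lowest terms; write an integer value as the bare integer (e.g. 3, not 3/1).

iteration 1: select L,Y (d=9, Q=-120); attach at lengths (-8, 17); label the merged cluster LY
  updated: d(LY,M)=22, d(LY,O)=29
iteration 2: select LY,M (d=22, Q=-85); attach at lengths (17/2, 27/2); label the merged cluster LMY
  updated: d(LMY,O)=41/2
iteration 3: select LMY,O (d=41/2); attach at lengths (41/4, 41/4); label the merged cluster LMOY
final tree: (((L:-8,Y:17):17/2,M:27/2):41/4,O:41/4)
total length: 103/2

-8,17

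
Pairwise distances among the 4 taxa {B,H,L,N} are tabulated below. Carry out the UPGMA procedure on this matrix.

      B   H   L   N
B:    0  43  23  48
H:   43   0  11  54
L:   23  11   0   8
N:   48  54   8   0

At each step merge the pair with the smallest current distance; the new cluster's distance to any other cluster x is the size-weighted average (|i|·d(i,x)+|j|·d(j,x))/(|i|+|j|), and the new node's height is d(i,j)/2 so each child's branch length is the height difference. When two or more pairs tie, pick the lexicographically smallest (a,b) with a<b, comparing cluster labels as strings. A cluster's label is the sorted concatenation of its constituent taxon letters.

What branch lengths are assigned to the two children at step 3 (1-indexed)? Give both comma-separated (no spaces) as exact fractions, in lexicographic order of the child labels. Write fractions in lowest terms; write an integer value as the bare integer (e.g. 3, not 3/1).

19,11/4

step 1: merge (L,N) at d=8; branch lengths L→4, N→4; new cluster LN
  updated: d(B,LN)=71/2, d(H,LN)=65/2
step 2: merge (H,LN) at d=65/2; branch lengths H→65/4, LN→49/4; new cluster HLN
  updated: d(B,HLN)=38
step 3: merge (B,HLN) at d=38; branch lengths B→19, HLN→11/4; new cluster BHLN
final tree: (B:19,(H:65/4,(L:4,N:4):49/4):11/4)
total length: 233/4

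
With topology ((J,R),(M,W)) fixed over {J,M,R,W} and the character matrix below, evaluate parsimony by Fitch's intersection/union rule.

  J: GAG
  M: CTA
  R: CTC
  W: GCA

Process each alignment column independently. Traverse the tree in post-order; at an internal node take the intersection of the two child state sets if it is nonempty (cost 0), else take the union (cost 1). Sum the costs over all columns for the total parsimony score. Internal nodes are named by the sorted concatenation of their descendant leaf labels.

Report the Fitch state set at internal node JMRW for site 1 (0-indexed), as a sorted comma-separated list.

JR@0: {G} ∪ {C} = {C,G} (union, +1)
MW@0: {C} ∪ {G} = {C,G} (union, +1)
JMRW@0: {C,G} ∩ {C,G} = {C,G} (intersection, +0)
JR@1: {A} ∪ {T} = {A,T} (union, +1)
MW@1: {T} ∪ {C} = {C,T} (union, +1)
JMRW@1: {A,T} ∩ {C,T} = {T} (intersection, +0)
JR@2: {G} ∪ {C} = {C,G} (union, +1)
MW@2: {A} ∩ {A} = {A} (intersection, +0)
JMRW@2: {C,G} ∪ {A} = {A,C,G} (union, +1)
per-site changes: [2, 2, 2]; total = 6

T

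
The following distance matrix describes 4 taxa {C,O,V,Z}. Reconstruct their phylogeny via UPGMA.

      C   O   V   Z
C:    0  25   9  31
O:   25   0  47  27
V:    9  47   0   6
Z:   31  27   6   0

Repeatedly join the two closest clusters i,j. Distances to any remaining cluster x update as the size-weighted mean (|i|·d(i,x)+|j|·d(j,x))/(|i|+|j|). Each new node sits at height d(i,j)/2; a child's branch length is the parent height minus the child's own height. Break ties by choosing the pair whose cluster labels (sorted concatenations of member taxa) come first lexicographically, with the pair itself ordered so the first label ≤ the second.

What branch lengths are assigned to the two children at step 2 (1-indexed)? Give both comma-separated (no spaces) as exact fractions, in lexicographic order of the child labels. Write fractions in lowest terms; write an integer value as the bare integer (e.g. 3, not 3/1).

1. join V+Z (d=6) ⇒ VZ; edges |V|=3, |Z|=3
  updated: d(C,VZ)=20, d(O,VZ)=37
2. join C+VZ (d=20) ⇒ CVZ; edges |C|=10, |VZ|=7
  updated: d(CVZ,O)=33
3. join CVZ+O (d=33) ⇒ COVZ; edges |CVZ|=13/2, |O|=33/2
final tree: ((C:10,(V:3,Z:3):7):13/2,O:33/2)
total length: 46

10,7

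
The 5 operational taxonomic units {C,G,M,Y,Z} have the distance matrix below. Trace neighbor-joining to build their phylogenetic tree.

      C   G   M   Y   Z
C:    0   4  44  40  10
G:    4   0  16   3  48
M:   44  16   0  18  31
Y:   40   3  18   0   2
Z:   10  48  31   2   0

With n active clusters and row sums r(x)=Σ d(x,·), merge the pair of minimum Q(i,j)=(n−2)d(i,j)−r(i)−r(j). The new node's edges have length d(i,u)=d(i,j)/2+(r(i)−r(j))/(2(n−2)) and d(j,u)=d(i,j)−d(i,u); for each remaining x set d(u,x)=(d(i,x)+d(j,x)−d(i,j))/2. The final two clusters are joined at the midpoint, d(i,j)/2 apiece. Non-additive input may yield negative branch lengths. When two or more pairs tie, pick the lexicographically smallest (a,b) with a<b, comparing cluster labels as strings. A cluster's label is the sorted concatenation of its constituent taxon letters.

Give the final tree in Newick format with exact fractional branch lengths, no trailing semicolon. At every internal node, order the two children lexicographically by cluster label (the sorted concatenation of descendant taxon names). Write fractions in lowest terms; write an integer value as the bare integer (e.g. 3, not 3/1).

((((C:37/6,Z:23/6):129/8,Y:-1/8):21/8,G:11/8):117/16,M:117/16)

iteration 1: select C,Z (d=10, Q=-159); attach at lengths (37/6, 23/6); label the merged cluster CZ
  updated: d(CZ,G)=21, d(CZ,M)=65/2, d(CZ,Y)=16
iteration 2: select CZ,Y (d=16, Q=-149/2); attach at lengths (129/8, -1/8); label the merged cluster CYZ
  updated: d(CYZ,G)=4, d(CYZ,M)=69/4
iteration 3: select CYZ,G (d=4, Q=-149/4); attach at lengths (21/8, 11/8); label the merged cluster CGYZ
  updated: d(CGYZ,M)=117/8
iteration 4: select CGYZ,M (d=117/8); attach at lengths (117/16, 117/16); label the merged cluster CGMYZ
final tree: ((((C:37/6,Z:23/6):129/8,Y:-1/8):21/8,G:11/8):117/16,M:117/16)
total length: 357/8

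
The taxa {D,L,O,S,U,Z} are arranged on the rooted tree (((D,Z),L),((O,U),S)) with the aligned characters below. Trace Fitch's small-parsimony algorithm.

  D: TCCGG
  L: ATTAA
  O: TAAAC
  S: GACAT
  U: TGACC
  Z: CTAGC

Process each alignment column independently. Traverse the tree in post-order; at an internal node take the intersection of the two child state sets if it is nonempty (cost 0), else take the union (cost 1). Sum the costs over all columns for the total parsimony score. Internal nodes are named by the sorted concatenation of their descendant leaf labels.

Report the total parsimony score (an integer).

14

DZ@0: {T} ∪ {C} = {C,T} (union, +1)
DLZ@0: {C,T} ∪ {A} = {A,C,T} (union, +1)
OU@0: {T} ∩ {T} = {T} (intersection, +0)
OSU@0: {T} ∪ {G} = {G,T} (union, +1)
DLOSUZ@0: {A,C,T} ∩ {G,T} = {T} (intersection, +0)
DZ@1: {C} ∪ {T} = {C,T} (union, +1)
DLZ@1: {C,T} ∩ {T} = {T} (intersection, +0)
OU@1: {A} ∪ {G} = {A,G} (union, +1)
OSU@1: {A,G} ∩ {A} = {A} (intersection, +0)
DLOSUZ@1: {T} ∪ {A} = {A,T} (union, +1)
DZ@2: {C} ∪ {A} = {A,C} (union, +1)
DLZ@2: {A,C} ∪ {T} = {A,C,T} (union, +1)
OU@2: {A} ∩ {A} = {A} (intersection, +0)
OSU@2: {A} ∪ {C} = {A,C} (union, +1)
DLOSUZ@2: {A,C,T} ∩ {A,C} = {A,C} (intersection, +0)
DZ@3: {G} ∩ {G} = {G} (intersection, +0)
DLZ@3: {G} ∪ {A} = {A,G} (union, +1)
OU@3: {A} ∪ {C} = {A,C} (union, +1)
OSU@3: {A,C} ∩ {A} = {A} (intersection, +0)
DLOSUZ@3: {A,G} ∩ {A} = {A} (intersection, +0)
DZ@4: {G} ∪ {C} = {C,G} (union, +1)
DLZ@4: {C,G} ∪ {A} = {A,C,G} (union, +1)
OU@4: {C} ∩ {C} = {C} (intersection, +0)
OSU@4: {C} ∪ {T} = {C,T} (union, +1)
DLOSUZ@4: {A,C,G} ∩ {C,T} = {C} (intersection, +0)
per-site changes: [3, 3, 3, 2, 3]; total = 14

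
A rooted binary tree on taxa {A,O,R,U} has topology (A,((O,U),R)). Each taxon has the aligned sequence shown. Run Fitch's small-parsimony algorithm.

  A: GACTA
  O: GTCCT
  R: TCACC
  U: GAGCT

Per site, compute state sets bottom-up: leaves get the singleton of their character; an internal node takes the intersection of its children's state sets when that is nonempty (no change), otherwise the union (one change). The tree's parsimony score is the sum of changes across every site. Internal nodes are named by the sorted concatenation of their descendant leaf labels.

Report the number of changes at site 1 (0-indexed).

2

[col 0] OU: children O:{G}, U:{G} ∩→ {G}; cost 0
[col 0] ORU: children OU:{G}, R:{T} ∪→ {G,T}; cost 1
[col 0] AORU: children A:{G}, ORU:{G,T} ∩→ {G}; cost 0
[col 1] OU: children O:{T}, U:{A} ∪→ {A,T}; cost 1
[col 1] ORU: children OU:{A,T}, R:{C} ∪→ {A,C,T}; cost 1
[col 1] AORU: children A:{A}, ORU:{A,C,T} ∩→ {A}; cost 0
[col 2] OU: children O:{C}, U:{G} ∪→ {C,G}; cost 1
[col 2] ORU: children OU:{C,G}, R:{A} ∪→ {A,C,G}; cost 1
[col 2] AORU: children A:{C}, ORU:{A,C,G} ∩→ {C}; cost 0
[col 3] OU: children O:{C}, U:{C} ∩→ {C}; cost 0
[col 3] ORU: children OU:{C}, R:{C} ∩→ {C}; cost 0
[col 3] AORU: children A:{T}, ORU:{C} ∪→ {C,T}; cost 1
[col 4] OU: children O:{T}, U:{T} ∩→ {T}; cost 0
[col 4] ORU: children OU:{T}, R:{C} ∪→ {C,T}; cost 1
[col 4] AORU: children A:{A}, ORU:{C,T} ∪→ {A,C,T}; cost 1
per-site changes: [1, 2, 2, 1, 2]; total = 8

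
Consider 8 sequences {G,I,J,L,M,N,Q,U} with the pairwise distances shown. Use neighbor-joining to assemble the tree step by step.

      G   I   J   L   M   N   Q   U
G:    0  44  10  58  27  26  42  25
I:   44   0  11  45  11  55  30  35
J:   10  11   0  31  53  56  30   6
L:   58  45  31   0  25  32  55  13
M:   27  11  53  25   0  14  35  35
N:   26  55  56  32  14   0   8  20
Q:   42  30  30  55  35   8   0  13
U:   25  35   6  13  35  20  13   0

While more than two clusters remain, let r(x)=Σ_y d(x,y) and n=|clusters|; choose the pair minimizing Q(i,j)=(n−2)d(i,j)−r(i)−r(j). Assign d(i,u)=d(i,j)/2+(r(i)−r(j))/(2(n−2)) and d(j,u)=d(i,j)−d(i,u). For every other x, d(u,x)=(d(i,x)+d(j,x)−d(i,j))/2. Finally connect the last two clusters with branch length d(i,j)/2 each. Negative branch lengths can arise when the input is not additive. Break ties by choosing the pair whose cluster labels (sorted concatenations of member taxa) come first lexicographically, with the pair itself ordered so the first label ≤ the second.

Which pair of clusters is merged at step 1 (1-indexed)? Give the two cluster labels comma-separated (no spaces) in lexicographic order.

step 1: merge (N,Q) at d=8, Q=-376; branch lengths N→23/6, Q→25/6; new cluster NQ
  updated: d(G,NQ)=30, d(I,NQ)=77/2, d(J,NQ)=39, d(L,NQ)=79/2, d(M,NQ)=41/2, d(NQ,U)=25/2
step 2: merge (I,M) at d=11, Q=-301; branch lengths I→34/5, M→21/5; new cluster IM
  updated: d(G,IM)=30, d(IM,J)=53/2, d(IM,L)=59/2, d(IM,NQ)=24, d(IM,U)=59/2
step 3: merge (G,J) at d=10, Q=-451/2; branch lengths G→161/16, J→-1/16; new cluster GJ
  updated: d(GJ,IM)=93/4, d(GJ,L)=79/2, d(GJ,NQ)=59/2, d(GJ,U)=21/2
step 4: merge (L,U) at d=13, Q=-148; branch lengths L→95/6, U→-17/6; new cluster LU
  updated: d(GJ,LU)=37/2, d(IM,LU)=23, d(LU,NQ)=39/2
step 5: merge (GJ,LU) at d=37/2, Q=-381/4; branch lengths GJ→189/16, LU→107/16; new cluster GJLU
  updated: d(GJLU,IM)=111/8, d(GJLU,NQ)=61/4
step 6: merge (GJLU,IM) at d=111/8, Q=-425/8; branch lengths GJLU→41/16, IM→181/16; new cluster GIJLMU
  updated: d(GIJLMU,NQ)=203/16
step 7: merge (GIJLMU,NQ) at d=203/16; branch lengths GIJLMU→203/32, NQ→203/32; new cluster GIJLMNQU
final tree: ((((G:161/16,J:-1/16):189/16,(L:95/6,U:-17/6):107/16):41/16,(I:34/5,M:21/5):181/16):203/32,(N:23/6,Q:25/6):203/32)
total length: 1393/16

N,Q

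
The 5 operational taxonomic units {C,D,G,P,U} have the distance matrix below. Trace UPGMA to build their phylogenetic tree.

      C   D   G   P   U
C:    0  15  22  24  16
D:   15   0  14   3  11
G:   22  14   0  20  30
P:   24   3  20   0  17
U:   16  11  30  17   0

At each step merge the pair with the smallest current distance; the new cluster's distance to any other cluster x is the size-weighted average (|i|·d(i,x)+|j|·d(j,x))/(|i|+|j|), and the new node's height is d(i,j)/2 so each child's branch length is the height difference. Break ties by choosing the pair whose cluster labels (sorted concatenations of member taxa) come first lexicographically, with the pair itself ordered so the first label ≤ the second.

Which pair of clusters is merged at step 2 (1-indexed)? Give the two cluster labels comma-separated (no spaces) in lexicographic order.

step 1: merge (D,P) at d=3; branch lengths D→3/2, P→3/2; new cluster DP
  updated: d(C,DP)=39/2, d(DP,G)=17, d(DP,U)=14
step 2: merge (DP,U) at d=14; branch lengths DP→11/2, U→7; new cluster DPU
  updated: d(C,DPU)=55/3, d(DPU,G)=64/3
step 3: merge (C,DPU) at d=55/3; branch lengths C→55/6, DPU→13/6; new cluster CDPU
  updated: d(CDPU,G)=43/2
step 4: merge (CDPU,G) at d=43/2; branch lengths CDPU→19/12, G→43/4; new cluster CDGPU
final tree: ((C:55/6,((D:3/2,P:3/2):11/2,U:7):13/6):19/12,G:43/4)
total length: 235/6

DP,U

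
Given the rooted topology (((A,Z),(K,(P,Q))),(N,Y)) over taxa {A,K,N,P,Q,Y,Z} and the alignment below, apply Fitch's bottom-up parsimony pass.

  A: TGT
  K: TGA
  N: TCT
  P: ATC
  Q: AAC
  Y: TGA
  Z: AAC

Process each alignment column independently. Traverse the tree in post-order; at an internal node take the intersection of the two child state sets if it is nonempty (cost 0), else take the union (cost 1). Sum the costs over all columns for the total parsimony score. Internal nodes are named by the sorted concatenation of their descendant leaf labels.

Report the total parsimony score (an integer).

10

AZ@0: {T} ∪ {A} = {A,T} (union, +1)
PQ@0: {A} ∩ {A} = {A} (intersection, +0)
KPQ@0: {T} ∪ {A} = {A,T} (union, +1)
AKPQZ@0: {A,T} ∩ {A,T} = {A,T} (intersection, +0)
NY@0: {T} ∩ {T} = {T} (intersection, +0)
AKNPQYZ@0: {A,T} ∩ {T} = {T} (intersection, +0)
AZ@1: {G} ∪ {A} = {A,G} (union, +1)
PQ@1: {T} ∪ {A} = {A,T} (union, +1)
KPQ@1: {G} ∪ {A,T} = {A,G,T} (union, +1)
AKPQZ@1: {A,G} ∩ {A,G,T} = {A,G} (intersection, +0)
NY@1: {C} ∪ {G} = {C,G} (union, +1)
AKNPQYZ@1: {A,G} ∩ {C,G} = {G} (intersection, +0)
AZ@2: {T} ∪ {C} = {C,T} (union, +1)
PQ@2: {C} ∩ {C} = {C} (intersection, +0)
KPQ@2: {A} ∪ {C} = {A,C} (union, +1)
AKPQZ@2: {C,T} ∩ {A,C} = {C} (intersection, +0)
NY@2: {T} ∪ {A} = {A,T} (union, +1)
AKNPQYZ@2: {C} ∪ {A,T} = {A,C,T} (union, +1)
per-site changes: [2, 4, 4]; total = 10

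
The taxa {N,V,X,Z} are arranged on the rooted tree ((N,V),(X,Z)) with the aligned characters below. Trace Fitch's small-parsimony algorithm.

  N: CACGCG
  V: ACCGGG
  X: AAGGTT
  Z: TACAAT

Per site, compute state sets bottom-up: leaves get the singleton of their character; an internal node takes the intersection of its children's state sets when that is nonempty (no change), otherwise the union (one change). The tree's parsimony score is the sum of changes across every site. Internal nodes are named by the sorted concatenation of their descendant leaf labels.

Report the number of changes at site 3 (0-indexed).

1

site 0, node NV: N={C} ∪ V={A} → {A,C} (+1)
site 0, node XZ: X={A} ∪ Z={T} → {A,T} (+1)
site 0, node NVXZ: NV={A,C} ∩ XZ={A,T} → {A} (+0)
site 1, node NV: N={A} ∪ V={C} → {A,C} (+1)
site 1, node XZ: X={A} ∩ Z={A} → {A} (+0)
site 1, node NVXZ: NV={A,C} ∩ XZ={A} → {A} (+0)
site 2, node NV: N={C} ∩ V={C} → {C} (+0)
site 2, node XZ: X={G} ∪ Z={C} → {C,G} (+1)
site 2, node NVXZ: NV={C} ∩ XZ={C,G} → {C} (+0)
site 3, node NV: N={G} ∩ V={G} → {G} (+0)
site 3, node XZ: X={G} ∪ Z={A} → {A,G} (+1)
site 3, node NVXZ: NV={G} ∩ XZ={A,G} → {G} (+0)
site 4, node NV: N={C} ∪ V={G} → {C,G} (+1)
site 4, node XZ: X={T} ∪ Z={A} → {A,T} (+1)
site 4, node NVXZ: NV={C,G} ∪ XZ={A,T} → {A,C,G,T} (+1)
site 5, node NV: N={G} ∩ V={G} → {G} (+0)
site 5, node XZ: X={T} ∩ Z={T} → {T} (+0)
site 5, node NVXZ: NV={G} ∪ XZ={T} → {G,T} (+1)
per-site changes: [2, 1, 1, 1, 3, 1]; total = 9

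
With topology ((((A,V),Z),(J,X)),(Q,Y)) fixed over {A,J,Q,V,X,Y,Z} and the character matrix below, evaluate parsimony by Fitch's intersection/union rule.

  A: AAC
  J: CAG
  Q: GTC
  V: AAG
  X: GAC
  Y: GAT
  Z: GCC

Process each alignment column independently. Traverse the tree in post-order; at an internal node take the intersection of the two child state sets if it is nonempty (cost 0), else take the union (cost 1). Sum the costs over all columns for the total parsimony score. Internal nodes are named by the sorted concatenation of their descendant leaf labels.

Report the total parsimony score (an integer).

7

[col 0] AV: children A:{A}, V:{A} ∩→ {A}; cost 0
[col 0] AVZ: children AV:{A}, Z:{G} ∪→ {A,G}; cost 1
[col 0] JX: children J:{C}, X:{G} ∪→ {C,G}; cost 1
[col 0] AJVXZ: children AVZ:{A,G}, JX:{C,G} ∩→ {G}; cost 0
[col 0] QY: children Q:{G}, Y:{G} ∩→ {G}; cost 0
[col 0] AJQVXYZ: children AJVXZ:{G}, QY:{G} ∩→ {G}; cost 0
[col 1] AV: children A:{A}, V:{A} ∩→ {A}; cost 0
[col 1] AVZ: children AV:{A}, Z:{C} ∪→ {A,C}; cost 1
[col 1] JX: children J:{A}, X:{A} ∩→ {A}; cost 0
[col 1] AJVXZ: children AVZ:{A,C}, JX:{A} ∩→ {A}; cost 0
[col 1] QY: children Q:{T}, Y:{A} ∪→ {A,T}; cost 1
[col 1] AJQVXYZ: children AJVXZ:{A}, QY:{A,T} ∩→ {A}; cost 0
[col 2] AV: children A:{C}, V:{G} ∪→ {C,G}; cost 1
[col 2] AVZ: children AV:{C,G}, Z:{C} ∩→ {C}; cost 0
[col 2] JX: children J:{G}, X:{C} ∪→ {C,G}; cost 1
[col 2] AJVXZ: children AVZ:{C}, JX:{C,G} ∩→ {C}; cost 0
[col 2] QY: children Q:{C}, Y:{T} ∪→ {C,T}; cost 1
[col 2] AJQVXYZ: children AJVXZ:{C}, QY:{C,T} ∩→ {C}; cost 0
per-site changes: [2, 2, 3]; total = 7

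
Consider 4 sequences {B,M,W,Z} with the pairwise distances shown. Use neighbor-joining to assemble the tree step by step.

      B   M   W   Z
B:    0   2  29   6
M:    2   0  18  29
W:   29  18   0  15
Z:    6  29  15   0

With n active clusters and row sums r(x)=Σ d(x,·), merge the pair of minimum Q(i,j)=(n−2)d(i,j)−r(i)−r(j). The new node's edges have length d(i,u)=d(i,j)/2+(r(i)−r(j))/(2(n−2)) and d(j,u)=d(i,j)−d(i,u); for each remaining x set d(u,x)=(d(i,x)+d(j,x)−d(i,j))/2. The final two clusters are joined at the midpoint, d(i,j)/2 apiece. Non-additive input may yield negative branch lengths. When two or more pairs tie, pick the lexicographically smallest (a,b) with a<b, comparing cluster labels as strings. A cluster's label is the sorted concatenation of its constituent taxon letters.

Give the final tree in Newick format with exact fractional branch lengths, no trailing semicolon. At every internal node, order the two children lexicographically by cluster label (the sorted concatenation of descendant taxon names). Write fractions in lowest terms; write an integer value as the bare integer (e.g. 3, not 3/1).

(((B:-2,M:4):12,W:21/2):9/4,Z:9/4)

1. join B+M (d=2, Q=-82) ⇒ BM; edges |B|=-2, |M|=4
  updated: d(BM,W)=45/2, d(BM,Z)=33/2
2. join BM+W (d=45/2, Q=-54) ⇒ BMW; edges |BM|=12, |W|=21/2
  updated: d(BMW,Z)=9/2
3. join BMW+Z (d=9/2) ⇒ BMWZ; edges |BMW|=9/4, |Z|=9/4
final tree: (((B:-2,M:4):12,W:21/2):9/4,Z:9/4)
total length: 29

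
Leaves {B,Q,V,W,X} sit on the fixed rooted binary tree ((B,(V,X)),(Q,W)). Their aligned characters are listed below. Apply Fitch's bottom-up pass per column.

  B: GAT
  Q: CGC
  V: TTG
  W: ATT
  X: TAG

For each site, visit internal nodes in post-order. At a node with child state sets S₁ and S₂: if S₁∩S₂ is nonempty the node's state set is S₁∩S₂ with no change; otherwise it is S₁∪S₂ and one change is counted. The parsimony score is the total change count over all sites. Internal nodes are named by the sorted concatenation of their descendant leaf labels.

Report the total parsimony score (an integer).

[col 0] VX: children V:{T}, X:{T} ∩→ {T}; cost 0
[col 0] BVX: children B:{G}, VX:{T} ∪→ {G,T}; cost 1
[col 0] QW: children Q:{C}, W:{A} ∪→ {A,C}; cost 1
[col 0] BQVWX: children BVX:{G,T}, QW:{A,C} ∪→ {A,C,G,T}; cost 1
[col 1] VX: children V:{T}, X:{A} ∪→ {A,T}; cost 1
[col 1] BVX: children B:{A}, VX:{A,T} ∩→ {A}; cost 0
[col 1] QW: children Q:{G}, W:{T} ∪→ {G,T}; cost 1
[col 1] BQVWX: children BVX:{A}, QW:{G,T} ∪→ {A,G,T}; cost 1
[col 2] VX: children V:{G}, X:{G} ∩→ {G}; cost 0
[col 2] BVX: children B:{T}, VX:{G} ∪→ {G,T}; cost 1
[col 2] QW: children Q:{C}, W:{T} ∪→ {C,T}; cost 1
[col 2] BQVWX: children BVX:{G,T}, QW:{C,T} ∩→ {T}; cost 0
per-site changes: [3, 3, 2]; total = 8

8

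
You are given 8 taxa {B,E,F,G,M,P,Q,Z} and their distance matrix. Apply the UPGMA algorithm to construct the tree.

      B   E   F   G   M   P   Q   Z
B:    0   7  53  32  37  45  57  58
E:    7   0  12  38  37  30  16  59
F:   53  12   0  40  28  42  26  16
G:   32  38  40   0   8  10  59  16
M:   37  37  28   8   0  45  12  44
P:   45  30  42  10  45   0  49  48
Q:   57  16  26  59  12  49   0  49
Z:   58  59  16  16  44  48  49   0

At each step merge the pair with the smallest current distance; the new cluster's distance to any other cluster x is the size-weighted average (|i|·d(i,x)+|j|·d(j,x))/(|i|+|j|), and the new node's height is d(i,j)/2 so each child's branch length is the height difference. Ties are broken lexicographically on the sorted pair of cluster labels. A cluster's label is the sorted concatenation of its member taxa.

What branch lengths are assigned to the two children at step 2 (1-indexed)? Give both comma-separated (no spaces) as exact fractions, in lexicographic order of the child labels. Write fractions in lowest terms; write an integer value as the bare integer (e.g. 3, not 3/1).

4,4

1. join B+E (d=7) ⇒ BE; edges |B|=7/2, |E|=7/2
  updated: d(BE,F)=65/2, d(BE,G)=35, d(BE,M)=37, d(BE,P)=75/2, d(BE,Q)=73/2, d(BE,Z)=117/2
2. join G+M (d=8) ⇒ GM; edges |G|=4, |M|=4
  updated: d(BE,GM)=36, d(F,GM)=34, d(GM,P)=55/2, d(GM,Q)=71/2, d(GM,Z)=30
3. join F+Z (d=16) ⇒ FZ; edges |F|=8, |Z|=8
  updated: d(BE,FZ)=91/2, d(FZ,GM)=32, d(FZ,P)=45, d(FZ,Q)=75/2
4. join GM+P (d=55/2) ⇒ GMP; edges |GM|=39/4, |P|=55/4
  updated: d(BE,GMP)=73/2, d(FZ,GMP)=109/3, d(GMP,Q)=40
5. join FZ+GMP (d=109/3) ⇒ FGMPZ; edges |FZ|=61/6, |GMP|=53/12
  updated: d(BE,FGMPZ)=401/10, d(FGMPZ,Q)=39
6. join BE+Q (d=73/2) ⇒ BEQ; edges |BE|=59/4, |Q|=73/4
  updated: d(BEQ,FGMPZ)=596/15
7. join BEQ+FGMPZ (d=596/15) ⇒ BEFGMPQZ; edges |BEQ|=97/60, |FGMPZ|=17/10
final tree: (((B:7/2,E:7/2):59/4,Q:73/4):97/60,((F:8,Z:8):61/6,((G:4,M:4):39/4,P:55/4):53/12):17/10)
total length: 527/5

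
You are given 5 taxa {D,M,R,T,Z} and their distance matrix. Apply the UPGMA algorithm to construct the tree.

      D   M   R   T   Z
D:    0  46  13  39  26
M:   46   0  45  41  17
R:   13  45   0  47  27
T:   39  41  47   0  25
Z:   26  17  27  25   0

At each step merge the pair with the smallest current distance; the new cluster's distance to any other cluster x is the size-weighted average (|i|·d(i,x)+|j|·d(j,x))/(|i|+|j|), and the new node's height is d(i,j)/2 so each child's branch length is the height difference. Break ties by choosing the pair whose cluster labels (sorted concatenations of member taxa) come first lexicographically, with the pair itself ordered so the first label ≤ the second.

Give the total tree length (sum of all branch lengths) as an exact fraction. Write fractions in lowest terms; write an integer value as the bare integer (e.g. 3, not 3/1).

step 1: merge (D,R) at d=13; branch lengths D→13/2, R→13/2; new cluster DR
  updated: d(DR,M)=91/2, d(DR,T)=43, d(DR,Z)=53/2
step 2: merge (M,Z) at d=17; branch lengths M→17/2, Z→17/2; new cluster MZ
  updated: d(DR,MZ)=36, d(MZ,T)=33
step 3: merge (MZ,T) at d=33; branch lengths MZ→8, T→33/2; new cluster MTZ
  updated: d(DR,MTZ)=115/3
step 4: merge (DR,MTZ) at d=115/3; branch lengths DR→38/3, MTZ→8/3; new cluster DMRTZ
final tree: ((D:13/2,R:13/2):38/3,((M:17/2,Z:17/2):8,T:33/2):8/3)
total length: 419/6

419/6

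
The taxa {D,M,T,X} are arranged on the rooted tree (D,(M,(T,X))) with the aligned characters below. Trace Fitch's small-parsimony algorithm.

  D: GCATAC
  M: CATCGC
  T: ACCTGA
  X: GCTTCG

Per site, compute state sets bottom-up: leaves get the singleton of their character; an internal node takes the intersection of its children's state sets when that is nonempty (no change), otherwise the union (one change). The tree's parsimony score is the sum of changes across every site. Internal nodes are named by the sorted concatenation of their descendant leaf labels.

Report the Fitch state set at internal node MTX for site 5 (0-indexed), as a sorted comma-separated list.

site 0, node TX: T={A} ∪ X={G} → {A,G} (+1)
site 0, node MTX: M={C} ∪ TX={A,G} → {A,C,G} (+1)
site 0, node DMTX: D={G} ∩ MTX={A,C,G} → {G} (+0)
site 1, node TX: T={C} ∩ X={C} → {C} (+0)
site 1, node MTX: M={A} ∪ TX={C} → {A,C} (+1)
site 1, node DMTX: D={C} ∩ MTX={A,C} → {C} (+0)
site 2, node TX: T={C} ∪ X={T} → {C,T} (+1)
site 2, node MTX: M={T} ∩ TX={C,T} → {T} (+0)
site 2, node DMTX: D={A} ∪ MTX={T} → {A,T} (+1)
site 3, node TX: T={T} ∩ X={T} → {T} (+0)
site 3, node MTX: M={C} ∪ TX={T} → {C,T} (+1)
site 3, node DMTX: D={T} ∩ MTX={C,T} → {T} (+0)
site 4, node TX: T={G} ∪ X={C} → {C,G} (+1)
site 4, node MTX: M={G} ∩ TX={C,G} → {G} (+0)
site 4, node DMTX: D={A} ∪ MTX={G} → {A,G} (+1)
site 5, node TX: T={A} ∪ X={G} → {A,G} (+1)
site 5, node MTX: M={C} ∪ TX={A,G} → {A,C,G} (+1)
site 5, node DMTX: D={C} ∩ MTX={A,C,G} → {C} (+0)
per-site changes: [2, 1, 2, 1, 2, 2]; total = 10

A,C,G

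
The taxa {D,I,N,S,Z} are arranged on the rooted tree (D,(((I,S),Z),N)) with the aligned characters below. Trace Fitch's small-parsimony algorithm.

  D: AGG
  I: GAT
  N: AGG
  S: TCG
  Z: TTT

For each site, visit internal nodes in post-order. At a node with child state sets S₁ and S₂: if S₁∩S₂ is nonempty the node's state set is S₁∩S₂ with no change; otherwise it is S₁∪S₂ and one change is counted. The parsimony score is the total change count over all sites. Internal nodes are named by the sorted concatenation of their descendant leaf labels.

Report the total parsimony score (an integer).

7

[col 0] IS: children I:{G}, S:{T} ∪→ {G,T}; cost 1
[col 0] ISZ: children IS:{G,T}, Z:{T} ∩→ {T}; cost 0
[col 0] INSZ: children ISZ:{T}, N:{A} ∪→ {A,T}; cost 1
[col 0] DINSZ: children D:{A}, INSZ:{A,T} ∩→ {A}; cost 0
[col 1] IS: children I:{A}, S:{C} ∪→ {A,C}; cost 1
[col 1] ISZ: children IS:{A,C}, Z:{T} ∪→ {A,C,T}; cost 1
[col 1] INSZ: children ISZ:{A,C,T}, N:{G} ∪→ {A,C,G,T}; cost 1
[col 1] DINSZ: children D:{G}, INSZ:{A,C,G,T} ∩→ {G}; cost 0
[col 2] IS: children I:{T}, S:{G} ∪→ {G,T}; cost 1
[col 2] ISZ: children IS:{G,T}, Z:{T} ∩→ {T}; cost 0
[col 2] INSZ: children ISZ:{T}, N:{G} ∪→ {G,T}; cost 1
[col 2] DINSZ: children D:{G}, INSZ:{G,T} ∩→ {G}; cost 0
per-site changes: [2, 3, 2]; total = 7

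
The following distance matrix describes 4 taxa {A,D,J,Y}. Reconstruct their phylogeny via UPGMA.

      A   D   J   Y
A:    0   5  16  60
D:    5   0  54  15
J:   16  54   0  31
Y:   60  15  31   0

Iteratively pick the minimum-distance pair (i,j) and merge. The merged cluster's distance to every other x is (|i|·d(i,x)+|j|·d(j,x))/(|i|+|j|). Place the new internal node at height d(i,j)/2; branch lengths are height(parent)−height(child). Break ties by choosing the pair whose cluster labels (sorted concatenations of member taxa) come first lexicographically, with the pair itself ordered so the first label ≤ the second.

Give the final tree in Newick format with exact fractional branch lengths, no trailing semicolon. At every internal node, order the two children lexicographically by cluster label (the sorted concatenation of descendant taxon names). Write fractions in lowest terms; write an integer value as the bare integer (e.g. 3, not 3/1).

((A:5/2,D:5/2):125/8,(J:31/2,Y:31/2):21/8)

iteration 1: select A,D (d=5); attach at lengths (5/2, 5/2); label the merged cluster AD
  updated: d(AD,J)=35, d(AD,Y)=75/2
iteration 2: select J,Y (d=31); attach at lengths (31/2, 31/2); label the merged cluster JY
  updated: d(AD,JY)=145/4
iteration 3: select AD,JY (d=145/4); attach at lengths (125/8, 21/8); label the merged cluster ADJY
final tree: ((A:5/2,D:5/2):125/8,(J:31/2,Y:31/2):21/8)
total length: 217/4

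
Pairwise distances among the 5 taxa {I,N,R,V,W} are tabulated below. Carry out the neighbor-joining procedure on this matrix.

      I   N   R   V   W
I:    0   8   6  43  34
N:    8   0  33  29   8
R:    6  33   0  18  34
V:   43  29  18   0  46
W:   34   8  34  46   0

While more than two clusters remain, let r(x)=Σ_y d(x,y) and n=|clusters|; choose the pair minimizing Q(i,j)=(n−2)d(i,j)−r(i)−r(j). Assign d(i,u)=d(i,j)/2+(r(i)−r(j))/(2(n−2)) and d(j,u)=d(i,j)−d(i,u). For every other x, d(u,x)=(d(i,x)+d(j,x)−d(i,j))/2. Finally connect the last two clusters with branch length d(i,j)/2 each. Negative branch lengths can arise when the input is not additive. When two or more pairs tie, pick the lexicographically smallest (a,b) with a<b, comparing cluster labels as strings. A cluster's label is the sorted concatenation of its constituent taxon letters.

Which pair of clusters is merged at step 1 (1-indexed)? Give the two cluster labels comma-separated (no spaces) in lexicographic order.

N,W

iteration 1: select N,W (d=8, Q=-176); attach at lengths (-10/3, 34/3); label the merged cluster NW
  updated: d(I,NW)=17, d(NW,R)=59/2, d(NW,V)=67/2
iteration 2: select I,NW (d=17, Q=-112); attach at lengths (5, 12); label the merged cluster INW
  updated: d(INW,R)=37/4, d(INW,V)=119/4
iteration 3: select INW,R (d=37/4, Q=-57); attach at lengths (21/2, -5/4); label the merged cluster INRW
  updated: d(INRW,V)=77/4
iteration 4: select INRW,V (d=77/4); attach at lengths (77/8, 77/8); label the merged cluster INRVW
final tree: (((I:5,(N:-10/3,W:34/3):12):21/2,R:-5/4):77/8,V:77/8)
total length: 107/2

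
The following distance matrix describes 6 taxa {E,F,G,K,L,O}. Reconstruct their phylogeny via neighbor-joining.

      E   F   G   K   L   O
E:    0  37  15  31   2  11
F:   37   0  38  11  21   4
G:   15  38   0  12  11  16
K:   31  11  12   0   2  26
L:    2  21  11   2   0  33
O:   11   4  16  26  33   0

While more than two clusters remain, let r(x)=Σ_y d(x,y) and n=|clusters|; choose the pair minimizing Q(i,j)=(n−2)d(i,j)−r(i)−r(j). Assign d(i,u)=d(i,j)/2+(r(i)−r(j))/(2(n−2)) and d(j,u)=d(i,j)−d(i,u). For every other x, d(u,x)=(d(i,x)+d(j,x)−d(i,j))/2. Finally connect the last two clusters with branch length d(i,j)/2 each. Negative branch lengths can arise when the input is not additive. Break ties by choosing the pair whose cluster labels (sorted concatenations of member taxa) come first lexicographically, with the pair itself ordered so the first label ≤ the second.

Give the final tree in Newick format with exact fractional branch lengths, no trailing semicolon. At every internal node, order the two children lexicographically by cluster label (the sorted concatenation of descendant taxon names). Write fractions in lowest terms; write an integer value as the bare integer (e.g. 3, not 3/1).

((((E:6,L:-4):25/4,G:23/4):9/2,(F:37/8,O:-5/8):53/4):13/8,K:13/8)

iteration 1: select F,O (d=4, Q=-185); attach at lengths (37/8, -5/8); label the merged cluster FO
  updated: d(E,FO)=22, d(FO,G)=25, d(FO,K)=33/2, d(FO,L)=25
iteration 2: select E,L (d=2, Q=-104); attach at lengths (6, -4); label the merged cluster EL
  updated: d(EL,FO)=45/2, d(EL,G)=12, d(EL,K)=31/2
iteration 3: select EL,G (d=12, Q=-75); attach at lengths (25/4, 23/4); label the merged cluster EGL
  updated: d(EGL,FO)=71/4, d(EGL,K)=31/4
iteration 4: select EGL,FO (d=71/4, Q=-42); attach at lengths (9/2, 53/4); label the merged cluster EFGLO
  updated: d(EFGLO,K)=13/4
iteration 5: select EFGLO,K (d=13/4); attach at lengths (13/8, 13/8); label the merged cluster EFGKLO
final tree: ((((E:6,L:-4):25/4,G:23/4):9/2,(F:37/8,O:-5/8):53/4):13/8,K:13/8)
total length: 39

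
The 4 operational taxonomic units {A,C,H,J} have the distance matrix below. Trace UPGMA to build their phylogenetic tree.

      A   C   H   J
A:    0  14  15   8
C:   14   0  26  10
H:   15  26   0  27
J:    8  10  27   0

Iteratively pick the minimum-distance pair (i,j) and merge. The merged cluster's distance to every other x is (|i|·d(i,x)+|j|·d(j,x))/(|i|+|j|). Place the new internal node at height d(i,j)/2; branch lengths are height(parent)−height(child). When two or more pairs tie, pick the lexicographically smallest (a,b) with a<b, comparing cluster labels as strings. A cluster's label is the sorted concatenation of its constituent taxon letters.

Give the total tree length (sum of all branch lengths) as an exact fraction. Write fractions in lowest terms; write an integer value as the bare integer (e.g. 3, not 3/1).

step 1: merge (A,J) at d=8; branch lengths A→4, J→4; new cluster AJ
  updated: d(AJ,C)=12, d(AJ,H)=21
step 2: merge (AJ,C) at d=12; branch lengths AJ→2, C→6; new cluster ACJ
  updated: d(ACJ,H)=68/3
step 3: merge (ACJ,H) at d=68/3; branch lengths ACJ→16/3, H→34/3; new cluster ACHJ
final tree: (((A:4,J:4):2,C:6):16/3,H:34/3)
total length: 98/3

98/3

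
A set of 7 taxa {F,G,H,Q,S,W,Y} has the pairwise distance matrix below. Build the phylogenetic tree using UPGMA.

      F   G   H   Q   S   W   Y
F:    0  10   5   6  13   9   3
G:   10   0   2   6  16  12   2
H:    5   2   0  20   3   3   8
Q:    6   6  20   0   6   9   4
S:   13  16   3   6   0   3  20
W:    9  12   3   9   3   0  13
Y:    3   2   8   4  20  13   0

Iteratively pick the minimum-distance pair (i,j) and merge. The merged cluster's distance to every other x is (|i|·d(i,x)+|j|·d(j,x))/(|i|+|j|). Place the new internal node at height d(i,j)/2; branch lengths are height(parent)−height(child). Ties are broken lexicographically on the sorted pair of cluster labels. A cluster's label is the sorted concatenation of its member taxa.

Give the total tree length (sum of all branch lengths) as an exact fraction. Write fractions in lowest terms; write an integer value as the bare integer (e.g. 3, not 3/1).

1. join G+H (d=2) ⇒ GH; edges |G|=1, |H|=1
  updated: d(F,GH)=15/2, d(GH,Q)=13, d(GH,S)=19/2, d(GH,W)=15/2, d(GH,Y)=5
2. join F+Y (d=3) ⇒ FY; edges |F|=3/2, |Y|=3/2
  updated: d(FY,GH)=25/4, d(FY,Q)=5, d(FY,S)=33/2, d(FY,W)=11
3. join S+W (d=3) ⇒ SW; edges |S|=3/2, |W|=3/2
  updated: d(FY,SW)=55/4, d(GH,SW)=17/2, d(Q,SW)=15/2
4. join FY+Q (d=5) ⇒ FQY; edges |FY|=1, |Q|=5/2
  updated: d(FQY,GH)=17/2, d(FQY,SW)=35/3
5. join FQY+GH (d=17/2) ⇒ FGHQY; edges |FQY|=7/4, |GH|=13/4
  updated: d(FGHQY,SW)=52/5
6. join FGHQY+SW (d=52/5) ⇒ FGHQSWY; edges |FGHQY|=19/20, |SW|=37/10
final tree: ((((F:3/2,Y:3/2):1,Q:5/2):7/4,(G:1,H:1):13/4):19/20,(S:3/2,W:3/2):37/10)
total length: 423/20

423/20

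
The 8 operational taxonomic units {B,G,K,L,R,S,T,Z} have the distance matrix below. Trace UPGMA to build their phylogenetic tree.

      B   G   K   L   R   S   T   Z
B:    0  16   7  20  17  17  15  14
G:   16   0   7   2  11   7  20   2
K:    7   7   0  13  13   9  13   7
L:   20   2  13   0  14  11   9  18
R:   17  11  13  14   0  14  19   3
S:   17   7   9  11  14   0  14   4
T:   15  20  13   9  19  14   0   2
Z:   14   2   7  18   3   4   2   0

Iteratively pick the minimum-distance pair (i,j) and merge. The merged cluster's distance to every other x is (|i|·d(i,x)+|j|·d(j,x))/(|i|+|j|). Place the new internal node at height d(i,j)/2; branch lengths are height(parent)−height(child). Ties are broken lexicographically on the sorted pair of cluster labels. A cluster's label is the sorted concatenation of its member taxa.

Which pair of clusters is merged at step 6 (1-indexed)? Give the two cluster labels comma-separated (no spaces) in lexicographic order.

GLS,RTZ

step 1: merge (G,L) at d=2; branch lengths G→1, L→1; new cluster GL
  updated: d(B,GL)=18, d(GL,K)=10, d(GL,R)=25/2, d(GL,S)=9, d(GL,T)=29/2, d(GL,Z)=10
step 2: merge (T,Z) at d=2; branch lengths T→1, Z→1; new cluster TZ
  updated: d(B,TZ)=29/2, d(GL,TZ)=49/4, d(K,TZ)=10, d(R,TZ)=11, d(S,TZ)=9
step 3: merge (B,K) at d=7; branch lengths B→7/2, K→7/2; new cluster BK
  updated: d(BK,GL)=14, d(BK,R)=15, d(BK,S)=13, d(BK,TZ)=49/4
step 4: merge (GL,S) at d=9; branch lengths GL→7/2, S→9/2; new cluster GLS
  updated: d(BK,GLS)=41/3, d(GLS,R)=13, d(GLS,TZ)=67/6
step 5: merge (R,TZ) at d=11; branch lengths R→11/2, TZ→9/2; new cluster RTZ
  updated: d(BK,RTZ)=79/6, d(GLS,RTZ)=106/9
step 6: merge (GLS,RTZ) at d=106/9; branch lengths GLS→25/18, RTZ→7/18; new cluster GLRSTZ
  updated: d(BK,GLRSTZ)=161/12
step 7: merge (BK,GLRSTZ) at d=161/12; branch lengths BK→77/24, GLRSTZ→59/72; new cluster BGKLRSTZ
final tree: ((B:7/2,K:7/2):77/24,(((G:1,L:1):7/2,S:9/2):25/18,(R:11/2,(T:1,Z:1):9/2):7/18):59/72)
total length: 1253/36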